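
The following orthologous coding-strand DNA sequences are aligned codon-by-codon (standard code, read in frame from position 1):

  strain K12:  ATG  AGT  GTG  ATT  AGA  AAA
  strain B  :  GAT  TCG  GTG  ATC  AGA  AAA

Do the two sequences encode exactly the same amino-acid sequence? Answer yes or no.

Codon 1: ATG Met / GAT Asp — nonsynonymous.
Codon 2: AGT Ser / TCG Ser — synonymous.
Codon 3: GTG Val / GTG Val — identical.
Codon 4: ATT Ile / ATC Ile — synonymous.
Codon 5: AGA Arg / AGA Arg — identical.
Codon 6: AAA Lys / AAA Lys — identical.
Nonsynonymous differences: 1 → different protein.

no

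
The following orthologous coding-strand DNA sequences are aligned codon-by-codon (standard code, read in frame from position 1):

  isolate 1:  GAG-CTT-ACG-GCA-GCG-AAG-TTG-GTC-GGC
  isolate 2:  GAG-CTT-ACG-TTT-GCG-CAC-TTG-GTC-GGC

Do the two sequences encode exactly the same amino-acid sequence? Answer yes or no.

Codon 1: GAG Glu / GAG Glu — identical.
Codon 2: CTT Leu / CTT Leu — identical.
Codon 3: ACG Thr / ACG Thr — identical.
Codon 4: GCA Ala / TTT Phe — nonsynonymous.
Codon 5: GCG Ala / GCG Ala — identical.
Codon 6: AAG Lys / CAC His — nonsynonymous.
Codon 7: TTG Leu / TTG Leu — identical.
Codon 8: GTC Val / GTC Val — identical.
Codon 9: GGC Gly / GGC Gly — identical.
Nonsynonymous differences: 2 → different protein.

no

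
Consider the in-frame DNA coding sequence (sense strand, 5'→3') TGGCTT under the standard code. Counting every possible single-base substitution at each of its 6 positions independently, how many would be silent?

Codon 1 (TGG, Trp): 0 synonymous substitutions.
Codon 2 (CTT, Leu): 3 synonymous substitutions.
Total: 0 + 3 = 3.

3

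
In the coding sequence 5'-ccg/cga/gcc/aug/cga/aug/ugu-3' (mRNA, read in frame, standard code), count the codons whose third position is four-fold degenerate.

4

Codon 1 CCG (Pro): third position 4-fold.
Codon 2 CGA (Arg): third position 4-fold.
Codon 3 GCC (Ala): third position 4-fold.
Codon 4 AUG (Met): third position 1-fold.
Codon 5 CGA (Arg): third position 4-fold.
Codon 6 AUG (Met): third position 1-fold.
Codon 7 UGU (Cys): third position 2-fold.
Four-fold degenerate third positions: 4.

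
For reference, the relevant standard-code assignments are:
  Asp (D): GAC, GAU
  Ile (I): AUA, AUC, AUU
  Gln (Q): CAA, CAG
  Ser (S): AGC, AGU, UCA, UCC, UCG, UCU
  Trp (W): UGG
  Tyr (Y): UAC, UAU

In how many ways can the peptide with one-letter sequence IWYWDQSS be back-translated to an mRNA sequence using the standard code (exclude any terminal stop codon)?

864

Ile: 3 codons.
Trp: 1 codon.
Tyr: 2 codons.
Trp: 1 codon.
Asp: 2 codons.
Gln: 2 codons.
Ser: 6 codons.
Ser: 6 codons.
3 × 1 × 2 × 1 × 2 × 2 × 6 × 6 = 864.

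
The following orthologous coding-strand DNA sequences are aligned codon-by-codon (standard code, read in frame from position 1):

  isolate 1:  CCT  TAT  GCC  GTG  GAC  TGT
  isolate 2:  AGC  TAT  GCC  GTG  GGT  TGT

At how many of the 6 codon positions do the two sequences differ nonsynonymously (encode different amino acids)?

Codon 1: CCT Pro / AGC Ser — nonsynonymous.
Codon 2: TAT Tyr / TAT Tyr — identical.
Codon 3: GCC Ala / GCC Ala — identical.
Codon 4: GTG Val / GTG Val — identical.
Codon 5: GAC Asp / GGT Gly — nonsynonymous.
Codon 6: TGT Cys / TGT Cys — identical.
Nonsynonymous differences: 2.

2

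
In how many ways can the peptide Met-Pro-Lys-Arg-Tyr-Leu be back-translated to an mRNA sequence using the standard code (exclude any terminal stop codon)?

Met: 1 codon.
Pro: 4 codons.
Lys: 2 codons.
Arg: 6 codons.
Tyr: 2 codons.
Leu: 6 codons.
1 × 4 × 2 × 6 × 2 × 6 = 576.

576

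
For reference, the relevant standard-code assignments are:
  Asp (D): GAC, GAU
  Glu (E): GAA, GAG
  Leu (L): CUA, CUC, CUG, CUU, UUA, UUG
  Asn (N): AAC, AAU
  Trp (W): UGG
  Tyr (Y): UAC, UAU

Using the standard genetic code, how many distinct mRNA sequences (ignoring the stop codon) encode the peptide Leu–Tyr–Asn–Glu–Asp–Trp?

Leu: 6 codons.
Tyr: 2 codons.
Asn: 2 codons.
Glu: 2 codons.
Asp: 2 codons.
Trp: 1 codon.
6 × 2 × 2 × 2 × 2 × 1 = 96.

96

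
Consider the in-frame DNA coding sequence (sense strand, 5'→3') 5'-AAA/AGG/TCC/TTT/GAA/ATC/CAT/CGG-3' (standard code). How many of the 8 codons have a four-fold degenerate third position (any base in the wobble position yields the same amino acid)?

Codon 1 AAA (Lys): third position 2-fold.
Codon 2 AGG (Arg): third position 2-fold.
Codon 3 TCC (Ser): third position 4-fold.
Codon 4 TTT (Phe): third position 2-fold.
Codon 5 GAA (Glu): third position 2-fold.
Codon 6 ATC (Ile): third position 3-fold.
Codon 7 CAT (His): third position 2-fold.
Codon 8 CGG (Arg): third position 4-fold.
Four-fold degenerate third positions: 2.

2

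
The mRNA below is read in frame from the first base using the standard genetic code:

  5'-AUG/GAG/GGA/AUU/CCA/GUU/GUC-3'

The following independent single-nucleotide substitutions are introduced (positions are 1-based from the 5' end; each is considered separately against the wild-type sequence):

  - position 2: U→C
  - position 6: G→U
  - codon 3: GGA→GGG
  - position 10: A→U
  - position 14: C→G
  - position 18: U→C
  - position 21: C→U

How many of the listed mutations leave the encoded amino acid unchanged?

3

Codon 1: AUG (Met) → ACG (Thr) — missense.
Codon 2: GAG (Glu) → GAU (Asp) — missense.
Codon 3: GGA (Gly) → GGG (Gly) — synonymous.
Codon 4: AUU (Ile) → UUU (Phe) — missense.
Codon 5: CCA (Pro) → CGA (Arg) — missense.
Codon 6: GUU (Val) → GUC (Val) — synonymous.
Codon 7: GUC (Val) → GUU (Val) — synonymous.
Synonymous: 3 of 7.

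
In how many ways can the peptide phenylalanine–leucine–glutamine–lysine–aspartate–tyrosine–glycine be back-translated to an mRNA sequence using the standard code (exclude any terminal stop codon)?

Phe: 2 codons.
Leu: 6 codons.
Gln: 2 codons.
Lys: 2 codons.
Asp: 2 codons.
Tyr: 2 codons.
Gly: 4 codons.
2 × 6 × 2 × 2 × 2 × 2 × 4 = 768.

768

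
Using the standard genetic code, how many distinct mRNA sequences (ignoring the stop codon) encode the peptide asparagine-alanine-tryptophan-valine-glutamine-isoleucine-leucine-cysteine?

2304

Asn: 2 codons.
Ala: 4 codons.
Trp: 1 codon.
Val: 4 codons.
Gln: 2 codons.
Ile: 3 codons.
Leu: 6 codons.
Cys: 2 codons.
2 × 4 × 1 × 4 × 2 × 3 × 6 × 2 = 2304.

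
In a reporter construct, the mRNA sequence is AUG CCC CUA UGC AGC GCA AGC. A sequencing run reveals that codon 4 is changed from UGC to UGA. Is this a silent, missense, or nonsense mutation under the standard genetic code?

Position 12 falls in codon 4: UGC → Cys.
After the substitution the codon is UGA → Stop.
The new codon is a stop codon, so this is a nonsense mutation.

nonsense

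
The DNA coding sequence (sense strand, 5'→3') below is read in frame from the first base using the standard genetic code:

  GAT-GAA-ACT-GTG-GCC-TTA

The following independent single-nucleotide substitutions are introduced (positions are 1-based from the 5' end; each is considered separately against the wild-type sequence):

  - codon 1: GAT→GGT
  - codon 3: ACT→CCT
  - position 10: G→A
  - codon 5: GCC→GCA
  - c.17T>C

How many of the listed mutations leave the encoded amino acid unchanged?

1

Codon 1: GAT (Asp) → GGT (Gly) — missense.
Codon 3: ACT (Thr) → CCT (Pro) — missense.
Codon 4: GTG (Val) → ATG (Met) — missense.
Codon 5: GCC (Ala) → GCA (Ala) — synonymous.
Codon 6: TTA (Leu) → TCA (Ser) — missense.
Synonymous: 1 of 5.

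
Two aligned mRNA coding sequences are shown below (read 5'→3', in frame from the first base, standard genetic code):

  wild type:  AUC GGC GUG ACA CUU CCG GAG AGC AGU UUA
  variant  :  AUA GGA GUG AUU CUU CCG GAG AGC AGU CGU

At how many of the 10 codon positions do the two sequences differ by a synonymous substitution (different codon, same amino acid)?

2

Codon 1: AUC Ile / AUA Ile — synonymous.
Codon 2: GGC Gly / GGA Gly — synonymous.
Codon 3: GUG Val / GUG Val — identical.
Codon 4: ACA Thr / AUU Ile — nonsynonymous.
Codon 5: CUU Leu / CUU Leu — identical.
Codon 6: CCG Pro / CCG Pro — identical.
Codon 7: GAG Glu / GAG Glu — identical.
Codon 8: AGC Ser / AGC Ser — identical.
Codon 9: AGU Ser / AGU Ser — identical.
Codon 10: UUA Leu / CGU Arg — nonsynonymous.
Synonymous differences: 2.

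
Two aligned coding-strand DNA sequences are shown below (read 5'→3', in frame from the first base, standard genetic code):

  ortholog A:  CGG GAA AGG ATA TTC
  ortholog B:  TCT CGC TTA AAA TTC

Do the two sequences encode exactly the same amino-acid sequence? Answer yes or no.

no

Codon 1: CGG Arg / TCT Ser — nonsynonymous.
Codon 2: GAA Glu / CGC Arg — nonsynonymous.
Codon 3: AGG Arg / TTA Leu — nonsynonymous.
Codon 4: ATA Ile / AAA Lys — nonsynonymous.
Codon 5: TTC Phe / TTC Phe — identical.
Nonsynonymous differences: 4 → different protein.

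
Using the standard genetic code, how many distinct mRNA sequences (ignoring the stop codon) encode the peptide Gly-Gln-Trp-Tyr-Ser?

96

Gly: 4 codons.
Gln: 2 codons.
Trp: 1 codon.
Tyr: 2 codons.
Ser: 6 codons.
4 × 2 × 1 × 2 × 6 = 96.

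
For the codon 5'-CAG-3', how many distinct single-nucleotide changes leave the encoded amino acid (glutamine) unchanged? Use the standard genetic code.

Position 1: none → 0 synonymous.
Position 2: none → 0 synonymous.
Position 3: CAA → 1 synonymous.
Total: 0 + 0 + 1 = 1.

1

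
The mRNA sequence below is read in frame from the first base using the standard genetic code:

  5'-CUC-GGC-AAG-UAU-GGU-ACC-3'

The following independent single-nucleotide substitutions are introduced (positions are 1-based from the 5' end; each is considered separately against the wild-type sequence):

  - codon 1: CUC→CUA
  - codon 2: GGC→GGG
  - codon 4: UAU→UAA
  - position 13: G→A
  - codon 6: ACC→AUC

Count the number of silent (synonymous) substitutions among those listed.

2

Codon 1: CUC (Leu) → CUA (Leu) — synonymous.
Codon 2: GGC (Gly) → GGG (Gly) — synonymous.
Codon 4: UAU (Tyr) → UAA (Stop) — nonsense.
Codon 5: GGU (Gly) → AGU (Ser) — missense.
Codon 6: ACC (Thr) → AUC (Ile) — missense.
Synonymous: 2 of 5.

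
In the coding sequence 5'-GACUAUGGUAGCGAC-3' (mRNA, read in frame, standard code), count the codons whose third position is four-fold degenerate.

1

Codon 1 GAC (Asp): third position 2-fold.
Codon 2 UAU (Tyr): third position 2-fold.
Codon 3 GGU (Gly): third position 4-fold.
Codon 4 AGC (Ser): third position 2-fold.
Codon 5 GAC (Asp): third position 2-fold.
Four-fold degenerate third positions: 1.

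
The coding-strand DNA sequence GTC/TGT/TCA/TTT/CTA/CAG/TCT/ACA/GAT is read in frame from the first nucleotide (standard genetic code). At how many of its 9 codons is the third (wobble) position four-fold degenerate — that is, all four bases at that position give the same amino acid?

Codon 1 GTC (Val): third position 4-fold.
Codon 2 TGT (Cys): third position 2-fold.
Codon 3 TCA (Ser): third position 4-fold.
Codon 4 TTT (Phe): third position 2-fold.
Codon 5 CTA (Leu): third position 4-fold.
Codon 6 CAG (Gln): third position 2-fold.
Codon 7 TCT (Ser): third position 4-fold.
Codon 8 ACA (Thr): third position 4-fold.
Codon 9 GAT (Asp): third position 2-fold.
Four-fold degenerate third positions: 5.

5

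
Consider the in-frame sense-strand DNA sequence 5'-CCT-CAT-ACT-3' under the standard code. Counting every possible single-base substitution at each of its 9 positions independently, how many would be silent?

7

Codon 1 (CCT, Pro): 3 synonymous substitutions.
Codon 2 (CAT, His): 1 synonymous substitution.
Codon 3 (ACT, Thr): 3 synonymous substitutions.
Total: 3 + 1 + 3 = 7.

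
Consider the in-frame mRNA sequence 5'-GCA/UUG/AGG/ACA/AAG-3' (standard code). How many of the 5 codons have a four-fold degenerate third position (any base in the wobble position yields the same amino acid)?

2

Codon 1 GCA (Ala): third position 4-fold.
Codon 2 UUG (Leu): third position 2-fold.
Codon 3 AGG (Arg): third position 2-fold.
Codon 4 ACA (Thr): third position 4-fold.
Codon 5 AAG (Lys): third position 2-fold.
Four-fold degenerate third positions: 2.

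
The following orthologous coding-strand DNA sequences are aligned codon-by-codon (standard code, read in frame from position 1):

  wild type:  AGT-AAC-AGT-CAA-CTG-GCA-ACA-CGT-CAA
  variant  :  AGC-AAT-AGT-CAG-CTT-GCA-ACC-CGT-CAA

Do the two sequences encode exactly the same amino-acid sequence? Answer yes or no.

yes

Codon 1: AGT Ser / AGC Ser — synonymous.
Codon 2: AAC Asn / AAT Asn — synonymous.
Codon 3: AGT Ser / AGT Ser — identical.
Codon 4: CAA Gln / CAG Gln — synonymous.
Codon 5: CTG Leu / CTT Leu — synonymous.
Codon 6: GCA Ala / GCA Ala — identical.
Codon 7: ACA Thr / ACC Thr — synonymous.
Codon 8: CGT Arg / CGT Arg — identical.
Codon 9: CAA Gln / CAA Gln — identical.
Nonsynonymous differences: 0 → same protein.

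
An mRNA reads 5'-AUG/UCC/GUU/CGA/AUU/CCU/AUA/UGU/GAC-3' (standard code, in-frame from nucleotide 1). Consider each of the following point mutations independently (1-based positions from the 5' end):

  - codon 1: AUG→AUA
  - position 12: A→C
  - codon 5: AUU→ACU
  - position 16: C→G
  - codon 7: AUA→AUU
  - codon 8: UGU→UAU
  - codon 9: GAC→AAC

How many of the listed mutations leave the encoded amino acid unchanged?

Codon 1: AUG (Met) → AUA (Ile) — missense.
Codon 4: CGA (Arg) → CGC (Arg) — synonymous.
Codon 5: AUU (Ile) → ACU (Thr) — missense.
Codon 6: CCU (Pro) → GCU (Ala) — missense.
Codon 7: AUA (Ile) → AUU (Ile) — synonymous.
Codon 8: UGU (Cys) → UAU (Tyr) — missense.
Codon 9: GAC (Asp) → AAC (Asn) — missense.
Synonymous: 2 of 7.

2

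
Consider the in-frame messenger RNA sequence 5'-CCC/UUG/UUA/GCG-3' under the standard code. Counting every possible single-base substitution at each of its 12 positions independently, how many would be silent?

10

Codon 1 (CCC, Pro): 3 synonymous substitutions.
Codon 2 (UUG, Leu): 2 synonymous substitutions.
Codon 3 (UUA, Leu): 2 synonymous substitutions.
Codon 4 (GCG, Ala): 3 synonymous substitutions.
Total: 3 + 2 + 2 + 3 = 10.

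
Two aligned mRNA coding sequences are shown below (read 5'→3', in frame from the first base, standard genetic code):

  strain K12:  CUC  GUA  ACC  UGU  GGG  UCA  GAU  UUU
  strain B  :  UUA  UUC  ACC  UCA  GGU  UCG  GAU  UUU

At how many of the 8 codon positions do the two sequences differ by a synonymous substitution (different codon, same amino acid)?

3

Codon 1: CUC Leu / UUA Leu — synonymous.
Codon 2: GUA Val / UUC Phe — nonsynonymous.
Codon 3: ACC Thr / ACC Thr — identical.
Codon 4: UGU Cys / UCA Ser — nonsynonymous.
Codon 5: GGG Gly / GGU Gly — synonymous.
Codon 6: UCA Ser / UCG Ser — synonymous.
Codon 7: GAU Asp / GAU Asp — identical.
Codon 8: UUU Phe / UUU Phe — identical.
Synonymous differences: 3.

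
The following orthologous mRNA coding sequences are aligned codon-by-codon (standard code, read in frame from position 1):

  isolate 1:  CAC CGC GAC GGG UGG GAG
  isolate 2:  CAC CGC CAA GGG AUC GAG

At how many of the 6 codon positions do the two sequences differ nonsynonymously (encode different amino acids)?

2

Codon 1: CAC His / CAC His — identical.
Codon 2: CGC Arg / CGC Arg — identical.
Codon 3: GAC Asp / CAA Gln — nonsynonymous.
Codon 4: GGG Gly / GGG Gly — identical.
Codon 5: UGG Trp / AUC Ile — nonsynonymous.
Codon 6: GAG Glu / GAG Glu — identical.
Nonsynonymous differences: 2.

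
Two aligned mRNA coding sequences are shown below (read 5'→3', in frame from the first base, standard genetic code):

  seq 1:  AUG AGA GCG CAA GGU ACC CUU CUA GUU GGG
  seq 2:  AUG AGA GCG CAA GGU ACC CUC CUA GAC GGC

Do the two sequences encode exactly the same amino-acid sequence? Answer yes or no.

no

Codon 1: AUG Met / AUG Met — identical.
Codon 2: AGA Arg / AGA Arg — identical.
Codon 3: GCG Ala / GCG Ala — identical.
Codon 4: CAA Gln / CAA Gln — identical.
Codon 5: GGU Gly / GGU Gly — identical.
Codon 6: ACC Thr / ACC Thr — identical.
Codon 7: CUU Leu / CUC Leu — synonymous.
Codon 8: CUA Leu / CUA Leu — identical.
Codon 9: GUU Val / GAC Asp — nonsynonymous.
Codon 10: GGG Gly / GGC Gly — synonymous.
Nonsynonymous differences: 1 → different protein.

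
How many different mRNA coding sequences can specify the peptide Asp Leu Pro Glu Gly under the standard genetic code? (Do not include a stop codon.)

384

Asp: 2 codons.
Leu: 6 codons.
Pro: 4 codons.
Glu: 2 codons.
Gly: 4 codons.
2 × 6 × 4 × 2 × 4 = 384.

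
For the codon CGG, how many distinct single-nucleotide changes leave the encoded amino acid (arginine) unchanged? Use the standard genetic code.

Position 1: AGG → 1 synonymous.
Position 2: none → 0 synonymous.
Position 3: CGT, CGC, CGA → 3 synonymous.
Total: 1 + 0 + 3 = 4.

4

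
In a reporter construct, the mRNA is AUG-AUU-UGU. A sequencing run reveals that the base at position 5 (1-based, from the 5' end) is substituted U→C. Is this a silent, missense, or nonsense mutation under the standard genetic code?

missense

Position 5 falls in codon 2: AUU → Ile.
After the substitution the codon is ACU → Thr.
Ile ≠ Thr, so this is a missense mutation.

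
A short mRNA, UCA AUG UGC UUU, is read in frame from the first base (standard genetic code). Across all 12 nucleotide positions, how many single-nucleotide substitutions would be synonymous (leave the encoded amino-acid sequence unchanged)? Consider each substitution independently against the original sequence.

5

Codon 1 (UCA, Ser): 3 synonymous substitutions.
Codon 2 (AUG, Met): 0 synonymous substitutions.
Codon 3 (UGC, Cys): 1 synonymous substitution.
Codon 4 (UUU, Phe): 1 synonymous substitution.
Total: 3 + 0 + 1 + 1 = 5.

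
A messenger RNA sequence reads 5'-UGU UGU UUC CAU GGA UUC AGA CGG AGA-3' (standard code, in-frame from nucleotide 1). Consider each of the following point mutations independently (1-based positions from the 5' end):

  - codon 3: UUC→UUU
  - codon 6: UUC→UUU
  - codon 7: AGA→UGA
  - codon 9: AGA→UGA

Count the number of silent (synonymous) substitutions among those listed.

2

Codon 3: UUC (Phe) → UUU (Phe) — synonymous.
Codon 6: UUC (Phe) → UUU (Phe) — synonymous.
Codon 7: AGA (Arg) → UGA (Stop) — nonsense.
Codon 9: AGA (Arg) → UGA (Stop) — nonsense.
Synonymous: 2 of 4.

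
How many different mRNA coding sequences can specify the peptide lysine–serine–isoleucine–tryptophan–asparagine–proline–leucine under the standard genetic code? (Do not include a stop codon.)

Lys: 2 codons.
Ser: 6 codons.
Ile: 3 codons.
Trp: 1 codon.
Asn: 2 codons.
Pro: 4 codons.
Leu: 6 codons.
2 × 6 × 3 × 1 × 2 × 4 × 6 = 1728.

1728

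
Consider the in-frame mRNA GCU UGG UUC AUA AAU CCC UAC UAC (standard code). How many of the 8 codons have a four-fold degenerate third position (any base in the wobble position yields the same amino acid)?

Codon 1 GCU (Ala): third position 4-fold.
Codon 2 UGG (Trp): third position 1-fold.
Codon 3 UUC (Phe): third position 2-fold.
Codon 4 AUA (Ile): third position 3-fold.
Codon 5 AAU (Asn): third position 2-fold.
Codon 6 CCC (Pro): third position 4-fold.
Codon 7 UAC (Tyr): third position 2-fold.
Codon 8 UAC (Tyr): third position 2-fold.
Four-fold degenerate third positions: 2.

2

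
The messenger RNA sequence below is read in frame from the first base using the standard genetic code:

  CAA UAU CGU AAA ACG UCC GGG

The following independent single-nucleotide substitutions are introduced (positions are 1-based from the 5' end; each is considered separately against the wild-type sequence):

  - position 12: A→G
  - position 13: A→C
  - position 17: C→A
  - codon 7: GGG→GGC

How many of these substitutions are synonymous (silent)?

2

Codon 4: AAA (Lys) → AAG (Lys) — synonymous.
Codon 5: ACG (Thr) → CCG (Pro) — missense.
Codon 6: UCC (Ser) → UAC (Tyr) — missense.
Codon 7: GGG (Gly) → GGC (Gly) — synonymous.
Synonymous: 2 of 4.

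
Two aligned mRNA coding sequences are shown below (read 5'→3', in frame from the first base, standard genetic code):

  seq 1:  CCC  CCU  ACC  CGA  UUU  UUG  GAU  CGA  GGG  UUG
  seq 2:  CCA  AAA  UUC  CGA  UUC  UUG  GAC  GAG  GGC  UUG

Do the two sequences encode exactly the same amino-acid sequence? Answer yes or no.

no

Codon 1: CCC Pro / CCA Pro — synonymous.
Codon 2: CCU Pro / AAA Lys — nonsynonymous.
Codon 3: ACC Thr / UUC Phe — nonsynonymous.
Codon 4: CGA Arg / CGA Arg — identical.
Codon 5: UUU Phe / UUC Phe — synonymous.
Codon 6: UUG Leu / UUG Leu — identical.
Codon 7: GAU Asp / GAC Asp — synonymous.
Codon 8: CGA Arg / GAG Glu — nonsynonymous.
Codon 9: GGG Gly / GGC Gly — synonymous.
Codon 10: UUG Leu / UUG Leu — identical.
Nonsynonymous differences: 3 → different protein.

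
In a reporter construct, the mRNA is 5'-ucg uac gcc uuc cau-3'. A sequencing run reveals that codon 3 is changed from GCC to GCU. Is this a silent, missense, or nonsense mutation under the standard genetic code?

Position 9 falls in codon 3: GCC → Ala.
After the substitution the codon is GCU → Ala.
Both encode Ala, so the change is synonymous.

silent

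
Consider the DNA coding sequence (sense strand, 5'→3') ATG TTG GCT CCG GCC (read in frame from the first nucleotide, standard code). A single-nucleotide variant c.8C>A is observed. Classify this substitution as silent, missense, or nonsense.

missense

Position 8 falls in codon 3: GCT → Ala.
After the substitution the codon is GAT → Asp.
Ala ≠ Asp, so this is a missense mutation.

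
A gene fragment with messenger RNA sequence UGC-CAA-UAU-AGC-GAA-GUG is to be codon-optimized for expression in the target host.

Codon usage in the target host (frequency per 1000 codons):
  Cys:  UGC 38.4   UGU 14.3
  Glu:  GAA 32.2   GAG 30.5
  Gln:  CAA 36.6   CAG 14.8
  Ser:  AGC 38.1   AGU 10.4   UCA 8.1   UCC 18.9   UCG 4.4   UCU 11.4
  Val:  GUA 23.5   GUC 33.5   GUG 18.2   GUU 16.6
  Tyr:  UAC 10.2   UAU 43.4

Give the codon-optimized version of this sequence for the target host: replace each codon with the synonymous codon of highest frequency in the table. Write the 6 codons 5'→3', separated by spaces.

Codon 1 (Cys): best is UGC at 38.4.
Codon 2 (Gln): best is CAA at 36.6.
Codon 3 (Tyr): best is UAU at 43.4.
Codon 4 (Ser): best is AGC at 38.1.
Codon 5 (Glu): best is GAA at 32.2.
Codon 6 (Val): best is GUC at 33.5.

UGC CAA UAU AGC GAA GUC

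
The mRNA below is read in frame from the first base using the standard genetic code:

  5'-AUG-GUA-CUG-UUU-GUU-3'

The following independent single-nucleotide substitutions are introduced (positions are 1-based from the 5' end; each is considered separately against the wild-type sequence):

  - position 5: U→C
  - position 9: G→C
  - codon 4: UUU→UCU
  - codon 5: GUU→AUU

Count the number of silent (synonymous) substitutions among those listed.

1

Codon 2: GUA (Val) → GCA (Ala) — missense.
Codon 3: CUG (Leu) → CUC (Leu) — synonymous.
Codon 4: UUU (Phe) → UCU (Ser) — missense.
Codon 5: GUU (Val) → AUU (Ile) — missense.
Synonymous: 1 of 4.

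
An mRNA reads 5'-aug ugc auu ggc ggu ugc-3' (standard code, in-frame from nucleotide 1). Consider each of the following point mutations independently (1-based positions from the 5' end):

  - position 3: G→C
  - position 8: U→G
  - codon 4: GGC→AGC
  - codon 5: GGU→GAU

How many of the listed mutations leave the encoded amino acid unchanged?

Codon 1: AUG (Met) → AUC (Ile) — missense.
Codon 3: AUU (Ile) → AGU (Ser) — missense.
Codon 4: GGC (Gly) → AGC (Ser) — missense.
Codon 5: GGU (Gly) → GAU (Asp) — missense.
Synonymous: 0 of 4.

0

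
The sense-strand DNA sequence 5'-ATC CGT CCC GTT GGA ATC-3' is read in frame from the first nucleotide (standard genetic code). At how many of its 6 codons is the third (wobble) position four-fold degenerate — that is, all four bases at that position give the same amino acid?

Codon 1 ATC (Ile): third position 3-fold.
Codon 2 CGT (Arg): third position 4-fold.
Codon 3 CCC (Pro): third position 4-fold.
Codon 4 GTT (Val): third position 4-fold.
Codon 5 GGA (Gly): third position 4-fold.
Codon 6 ATC (Ile): third position 3-fold.
Four-fold degenerate third positions: 4.

4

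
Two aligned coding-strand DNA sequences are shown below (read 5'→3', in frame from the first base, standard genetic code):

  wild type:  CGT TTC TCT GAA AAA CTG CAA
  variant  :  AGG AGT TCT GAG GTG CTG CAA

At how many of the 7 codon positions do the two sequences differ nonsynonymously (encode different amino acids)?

2

Codon 1: CGT Arg / AGG Arg — synonymous.
Codon 2: TTC Phe / AGT Ser — nonsynonymous.
Codon 3: TCT Ser / TCT Ser — identical.
Codon 4: GAA Glu / GAG Glu — synonymous.
Codon 5: AAA Lys / GTG Val — nonsynonymous.
Codon 6: CTG Leu / CTG Leu — identical.
Codon 7: CAA Gln / CAA Gln — identical.
Nonsynonymous differences: 2.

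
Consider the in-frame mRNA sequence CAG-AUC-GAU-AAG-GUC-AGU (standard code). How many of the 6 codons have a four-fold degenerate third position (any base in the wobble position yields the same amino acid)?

Codon 1 CAG (Gln): third position 2-fold.
Codon 2 AUC (Ile): third position 3-fold.
Codon 3 GAU (Asp): third position 2-fold.
Codon 4 AAG (Lys): third position 2-fold.
Codon 5 GUC (Val): third position 4-fold.
Codon 6 AGU (Ser): third position 2-fold.
Four-fold degenerate third positions: 1.

1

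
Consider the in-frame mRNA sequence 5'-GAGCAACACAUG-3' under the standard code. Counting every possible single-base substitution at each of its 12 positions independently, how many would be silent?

Codon 1 (GAG, Glu): 1 synonymous substitution.
Codon 2 (CAA, Gln): 1 synonymous substitution.
Codon 3 (CAC, His): 1 synonymous substitution.
Codon 4 (AUG, Met): 0 synonymous substitutions.
Total: 1 + 1 + 1 + 0 = 3.

3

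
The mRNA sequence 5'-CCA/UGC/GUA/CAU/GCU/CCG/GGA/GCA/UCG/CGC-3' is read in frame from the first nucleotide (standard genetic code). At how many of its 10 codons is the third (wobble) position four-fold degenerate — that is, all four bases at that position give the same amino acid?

Codon 1 CCA (Pro): third position 4-fold.
Codon 2 UGC (Cys): third position 2-fold.
Codon 3 GUA (Val): third position 4-fold.
Codon 4 CAU (His): third position 2-fold.
Codon 5 GCU (Ala): third position 4-fold.
Codon 6 CCG (Pro): third position 4-fold.
Codon 7 GGA (Gly): third position 4-fold.
Codon 8 GCA (Ala): third position 4-fold.
Codon 9 UCG (Ser): third position 4-fold.
Codon 10 CGC (Arg): third position 4-fold.
Four-fold degenerate third positions: 8.

8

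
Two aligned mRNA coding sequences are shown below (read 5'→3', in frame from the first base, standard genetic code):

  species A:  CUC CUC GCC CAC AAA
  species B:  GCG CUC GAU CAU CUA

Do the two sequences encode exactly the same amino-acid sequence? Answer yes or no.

Codon 1: CUC Leu / GCG Ala — nonsynonymous.
Codon 2: CUC Leu / CUC Leu — identical.
Codon 3: GCC Ala / GAU Asp — nonsynonymous.
Codon 4: CAC His / CAU His — synonymous.
Codon 5: AAA Lys / CUA Leu — nonsynonymous.
Nonsynonymous differences: 3 → different protein.

no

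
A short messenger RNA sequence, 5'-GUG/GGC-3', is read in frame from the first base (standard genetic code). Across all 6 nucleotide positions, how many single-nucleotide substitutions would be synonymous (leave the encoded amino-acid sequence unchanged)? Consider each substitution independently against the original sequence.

Codon 1 (GUG, Val): 3 synonymous substitutions.
Codon 2 (GGC, Gly): 3 synonymous substitutions.
Total: 3 + 3 = 6.

6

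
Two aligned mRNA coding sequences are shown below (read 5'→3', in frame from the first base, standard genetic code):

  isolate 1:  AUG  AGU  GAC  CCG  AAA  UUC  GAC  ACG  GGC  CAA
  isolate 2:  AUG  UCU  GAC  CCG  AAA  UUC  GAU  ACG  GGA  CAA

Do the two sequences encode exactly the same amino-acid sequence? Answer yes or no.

Codon 1: AUG Met / AUG Met — identical.
Codon 2: AGU Ser / UCU Ser — synonymous.
Codon 3: GAC Asp / GAC Asp — identical.
Codon 4: CCG Pro / CCG Pro — identical.
Codon 5: AAA Lys / AAA Lys — identical.
Codon 6: UUC Phe / UUC Phe — identical.
Codon 7: GAC Asp / GAU Asp — synonymous.
Codon 8: ACG Thr / ACG Thr — identical.
Codon 9: GGC Gly / GGA Gly — synonymous.
Codon 10: CAA Gln / CAA Gln — identical.
Nonsynonymous differences: 0 → same protein.

yes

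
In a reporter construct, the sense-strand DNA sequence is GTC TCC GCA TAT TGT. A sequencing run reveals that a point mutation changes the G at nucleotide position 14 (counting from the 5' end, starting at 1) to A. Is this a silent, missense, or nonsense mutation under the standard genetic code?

Position 14 falls in codon 5: TGT → Cys.
After the substitution the codon is TAT → Tyr.
Cys ≠ Tyr, so this is a missense mutation.

missense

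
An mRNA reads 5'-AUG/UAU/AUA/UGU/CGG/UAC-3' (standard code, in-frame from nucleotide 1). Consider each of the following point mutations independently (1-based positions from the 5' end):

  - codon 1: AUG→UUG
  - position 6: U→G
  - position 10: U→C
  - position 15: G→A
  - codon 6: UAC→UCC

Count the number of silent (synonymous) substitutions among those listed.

Codon 1: AUG (Met) → UUG (Leu) — missense.
Codon 2: UAU (Tyr) → UAG (Stop) — nonsense.
Codon 4: UGU (Cys) → CGU (Arg) — missense.
Codon 5: CGG (Arg) → CGA (Arg) — synonymous.
Codon 6: UAC (Tyr) → UCC (Ser) — missense.
Synonymous: 1 of 5.

1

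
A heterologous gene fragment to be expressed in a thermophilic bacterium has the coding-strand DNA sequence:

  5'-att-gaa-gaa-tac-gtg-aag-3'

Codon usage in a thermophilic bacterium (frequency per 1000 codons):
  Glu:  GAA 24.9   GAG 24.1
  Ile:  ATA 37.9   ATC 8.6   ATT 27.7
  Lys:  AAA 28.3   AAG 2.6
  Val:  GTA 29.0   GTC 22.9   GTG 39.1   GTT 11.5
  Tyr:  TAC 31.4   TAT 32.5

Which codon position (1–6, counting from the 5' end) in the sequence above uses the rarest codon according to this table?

6

Codon 1 ATT (Ile): 27.7 per 1000.
Codon 2 GAA (Glu): 24.9 per 1000.
Codon 3 GAA (Glu): 24.9 per 1000.
Codon 4 TAC (Tyr): 31.4 per 1000.
Codon 5 GTG (Val): 39.1 per 1000.
Codon 6 AAG (Lys): 2.6 per 1000.
Lowest frequency is 2.6 at codon 6.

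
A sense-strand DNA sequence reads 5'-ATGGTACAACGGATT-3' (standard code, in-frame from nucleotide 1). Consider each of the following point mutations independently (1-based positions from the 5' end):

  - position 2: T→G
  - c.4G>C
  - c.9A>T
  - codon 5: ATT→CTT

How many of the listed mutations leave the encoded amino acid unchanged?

0

Codon 1: ATG (Met) → AGG (Arg) — missense.
Codon 2: GTA (Val) → CTA (Leu) — missense.
Codon 3: CAA (Gln) → CAT (His) — missense.
Codon 5: ATT (Ile) → CTT (Leu) — missense.
Synonymous: 0 of 4.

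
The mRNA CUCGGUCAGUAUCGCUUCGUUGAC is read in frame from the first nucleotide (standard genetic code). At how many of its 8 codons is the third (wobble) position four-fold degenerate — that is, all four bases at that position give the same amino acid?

Codon 1 CUC (Leu): third position 4-fold.
Codon 2 GGU (Gly): third position 4-fold.
Codon 3 CAG (Gln): third position 2-fold.
Codon 4 UAU (Tyr): third position 2-fold.
Codon 5 CGC (Arg): third position 4-fold.
Codon 6 UUC (Phe): third position 2-fold.
Codon 7 GUU (Val): third position 4-fold.
Codon 8 GAC (Asp): third position 2-fold.
Four-fold degenerate third positions: 4.

4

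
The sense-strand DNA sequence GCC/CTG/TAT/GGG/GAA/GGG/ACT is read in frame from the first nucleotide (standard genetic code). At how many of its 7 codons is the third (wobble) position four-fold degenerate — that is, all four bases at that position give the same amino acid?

Codon 1 GCC (Ala): third position 4-fold.
Codon 2 CTG (Leu): third position 4-fold.
Codon 3 TAT (Tyr): third position 2-fold.
Codon 4 GGG (Gly): third position 4-fold.
Codon 5 GAA (Glu): third position 2-fold.
Codon 6 GGG (Gly): third position 4-fold.
Codon 7 ACT (Thr): third position 4-fold.
Four-fold degenerate third positions: 5.

5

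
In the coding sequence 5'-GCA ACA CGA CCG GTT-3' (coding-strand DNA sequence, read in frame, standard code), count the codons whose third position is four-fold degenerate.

5

Codon 1 GCA (Ala): third position 4-fold.
Codon 2 ACA (Thr): third position 4-fold.
Codon 3 CGA (Arg): third position 4-fold.
Codon 4 CCG (Pro): third position 4-fold.
Codon 5 GTT (Val): third position 4-fold.
Four-fold degenerate third positions: 5.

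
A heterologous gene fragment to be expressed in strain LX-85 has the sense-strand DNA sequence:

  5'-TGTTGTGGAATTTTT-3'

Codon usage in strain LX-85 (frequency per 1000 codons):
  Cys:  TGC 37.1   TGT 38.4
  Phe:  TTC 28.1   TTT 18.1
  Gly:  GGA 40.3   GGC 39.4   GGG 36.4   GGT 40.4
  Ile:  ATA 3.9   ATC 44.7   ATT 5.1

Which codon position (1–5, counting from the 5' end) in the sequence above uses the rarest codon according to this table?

4

Codon 1 TGT (Cys): 38.4 per 1000.
Codon 2 TGT (Cys): 38.4 per 1000.
Codon 3 GGA (Gly): 40.3 per 1000.
Codon 4 ATT (Ile): 5.1 per 1000.
Codon 5 TTT (Phe): 18.1 per 1000.
Lowest frequency is 5.1 at codon 4.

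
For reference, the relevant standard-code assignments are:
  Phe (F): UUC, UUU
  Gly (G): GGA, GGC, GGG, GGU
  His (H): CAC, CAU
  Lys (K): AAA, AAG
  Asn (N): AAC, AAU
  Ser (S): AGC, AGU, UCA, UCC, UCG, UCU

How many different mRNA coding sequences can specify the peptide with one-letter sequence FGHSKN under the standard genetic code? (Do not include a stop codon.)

384

Phe: 2 codons.
Gly: 4 codons.
His: 2 codons.
Ser: 6 codons.
Lys: 2 codons.
Asn: 2 codons.
2 × 4 × 2 × 6 × 2 × 2 = 384.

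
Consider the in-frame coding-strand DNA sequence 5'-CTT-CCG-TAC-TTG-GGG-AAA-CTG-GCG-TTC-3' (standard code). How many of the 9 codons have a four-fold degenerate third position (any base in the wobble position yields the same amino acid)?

5

Codon 1 CTT (Leu): third position 4-fold.
Codon 2 CCG (Pro): third position 4-fold.
Codon 3 TAC (Tyr): third position 2-fold.
Codon 4 TTG (Leu): third position 2-fold.
Codon 5 GGG (Gly): third position 4-fold.
Codon 6 AAA (Lys): third position 2-fold.
Codon 7 CTG (Leu): third position 4-fold.
Codon 8 GCG (Ala): third position 4-fold.
Codon 9 TTC (Phe): third position 2-fold.
Four-fold degenerate third positions: 5.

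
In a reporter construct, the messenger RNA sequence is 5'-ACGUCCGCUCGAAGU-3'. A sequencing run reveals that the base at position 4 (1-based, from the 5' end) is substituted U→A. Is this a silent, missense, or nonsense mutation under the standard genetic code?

missense

Position 4 falls in codon 2: UCC → Ser.
After the substitution the codon is ACC → Thr.
Ser ≠ Thr, so this is a missense mutation.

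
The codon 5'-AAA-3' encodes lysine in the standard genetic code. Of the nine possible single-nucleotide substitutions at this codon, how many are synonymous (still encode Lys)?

1

Position 1: none → 0 synonymous.
Position 2: none → 0 synonymous.
Position 3: AAG → 1 synonymous.
Total: 0 + 0 + 1 = 1.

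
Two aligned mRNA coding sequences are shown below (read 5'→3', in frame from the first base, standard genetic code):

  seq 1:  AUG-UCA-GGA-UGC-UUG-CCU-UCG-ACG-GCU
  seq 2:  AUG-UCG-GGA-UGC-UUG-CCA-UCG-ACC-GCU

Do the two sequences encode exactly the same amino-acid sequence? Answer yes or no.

Codon 1: AUG Met / AUG Met — identical.
Codon 2: UCA Ser / UCG Ser — synonymous.
Codon 3: GGA Gly / GGA Gly — identical.
Codon 4: UGC Cys / UGC Cys — identical.
Codon 5: UUG Leu / UUG Leu — identical.
Codon 6: CCU Pro / CCA Pro — synonymous.
Codon 7: UCG Ser / UCG Ser — identical.
Codon 8: ACG Thr / ACC Thr — synonymous.
Codon 9: GCU Ala / GCU Ala — identical.
Nonsynonymous differences: 0 → same protein.

yes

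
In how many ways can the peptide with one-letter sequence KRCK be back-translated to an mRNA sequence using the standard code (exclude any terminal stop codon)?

48

Lys: 2 codons.
Arg: 6 codons.
Cys: 2 codons.
Lys: 2 codons.
2 × 6 × 2 × 2 = 48.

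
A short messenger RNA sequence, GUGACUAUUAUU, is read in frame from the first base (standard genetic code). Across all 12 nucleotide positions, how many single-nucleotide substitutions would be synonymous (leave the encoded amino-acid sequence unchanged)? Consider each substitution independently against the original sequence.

10

Codon 1 (GUG, Val): 3 synonymous substitutions.
Codon 2 (ACU, Thr): 3 synonymous substitutions.
Codon 3 (AUU, Ile): 2 synonymous substitutions.
Codon 4 (AUU, Ile): 2 synonymous substitutions.
Total: 3 + 3 + 2 + 2 = 10.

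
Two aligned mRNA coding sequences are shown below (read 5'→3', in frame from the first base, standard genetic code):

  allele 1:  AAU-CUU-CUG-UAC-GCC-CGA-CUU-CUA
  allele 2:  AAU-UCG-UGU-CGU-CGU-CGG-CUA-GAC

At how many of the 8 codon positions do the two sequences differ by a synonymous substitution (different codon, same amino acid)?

Codon 1: AAU Asn / AAU Asn — identical.
Codon 2: CUU Leu / UCG Ser — nonsynonymous.
Codon 3: CUG Leu / UGU Cys — nonsynonymous.
Codon 4: UAC Tyr / CGU Arg — nonsynonymous.
Codon 5: GCC Ala / CGU Arg — nonsynonymous.
Codon 6: CGA Arg / CGG Arg — synonymous.
Codon 7: CUU Leu / CUA Leu — synonymous.
Codon 8: CUA Leu / GAC Asp — nonsynonymous.
Synonymous differences: 2.

2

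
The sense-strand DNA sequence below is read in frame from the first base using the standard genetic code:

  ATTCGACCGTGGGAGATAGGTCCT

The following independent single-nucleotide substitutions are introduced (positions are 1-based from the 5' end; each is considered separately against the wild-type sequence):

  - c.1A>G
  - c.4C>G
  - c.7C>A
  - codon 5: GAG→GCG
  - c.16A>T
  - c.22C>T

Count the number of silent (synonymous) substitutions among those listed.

0

Codon 1: ATT (Ile) → GTT (Val) — missense.
Codon 2: CGA (Arg) → GGA (Gly) — missense.
Codon 3: CCG (Pro) → ACG (Thr) — missense.
Codon 5: GAG (Glu) → GCG (Ala) — missense.
Codon 6: ATA (Ile) → TTA (Leu) — missense.
Codon 8: CCT (Pro) → TCT (Ser) — missense.
Synonymous: 0 of 6.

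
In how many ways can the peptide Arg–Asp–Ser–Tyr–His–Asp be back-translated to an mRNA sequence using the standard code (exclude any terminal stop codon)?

576

Arg: 6 codons.
Asp: 2 codons.
Ser: 6 codons.
Tyr: 2 codons.
His: 2 codons.
Asp: 2 codons.
6 × 2 × 6 × 2 × 2 × 2 = 576.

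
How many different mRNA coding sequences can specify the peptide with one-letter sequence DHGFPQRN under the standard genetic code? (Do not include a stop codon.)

3072

Asp: 2 codons.
His: 2 codons.
Gly: 4 codons.
Phe: 2 codons.
Pro: 4 codons.
Gln: 2 codons.
Arg: 6 codons.
Asn: 2 codons.
2 × 2 × 4 × 2 × 4 × 2 × 6 × 2 = 3072.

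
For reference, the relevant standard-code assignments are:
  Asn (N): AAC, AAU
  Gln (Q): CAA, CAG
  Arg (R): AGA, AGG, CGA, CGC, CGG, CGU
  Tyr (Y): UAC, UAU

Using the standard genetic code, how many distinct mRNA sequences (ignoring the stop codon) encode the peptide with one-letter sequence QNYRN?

96

Gln: 2 codons.
Asn: 2 codons.
Tyr: 2 codons.
Arg: 6 codons.
Asn: 2 codons.
2 × 2 × 2 × 6 × 2 = 96.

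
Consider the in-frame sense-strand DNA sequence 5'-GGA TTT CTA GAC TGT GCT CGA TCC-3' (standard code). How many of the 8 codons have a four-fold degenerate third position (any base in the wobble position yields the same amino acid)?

5

Codon 1 GGA (Gly): third position 4-fold.
Codon 2 TTT (Phe): third position 2-fold.
Codon 3 CTA (Leu): third position 4-fold.
Codon 4 GAC (Asp): third position 2-fold.
Codon 5 TGT (Cys): third position 2-fold.
Codon 6 GCT (Ala): third position 4-fold.
Codon 7 CGA (Arg): third position 4-fold.
Codon 8 TCC (Ser): third position 4-fold.
Four-fold degenerate third positions: 5.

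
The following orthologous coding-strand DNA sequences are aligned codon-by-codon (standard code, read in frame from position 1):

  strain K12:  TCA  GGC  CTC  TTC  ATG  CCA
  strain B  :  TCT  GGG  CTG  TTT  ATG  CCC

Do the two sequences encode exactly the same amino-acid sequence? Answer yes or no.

yes

Codon 1: TCA Ser / TCT Ser — synonymous.
Codon 2: GGC Gly / GGG Gly — synonymous.
Codon 3: CTC Leu / CTG Leu — synonymous.
Codon 4: TTC Phe / TTT Phe — synonymous.
Codon 5: ATG Met / ATG Met — identical.
Codon 6: CCA Pro / CCC Pro — synonymous.
Nonsynonymous differences: 0 → same protein.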